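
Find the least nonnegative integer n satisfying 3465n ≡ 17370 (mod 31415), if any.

gcd(31415, 3465):
  31415 = 9*3465 + 230
  3465 = 15*230 + 15
  230 = 15*15 + 5
  15 = 3*5
so gcd(31415, 3465) = 5.
5 divides 17370, so solutions exist.
Back-substitute for Bézout coefficients:
  5 = 230 - 15*15
  ... = 3465*(-2049) + 31415*(226)
So 3465*(-2049) ≡ 5 (mod 31415); multiply by 3474: n ≡ -7118226 (mod 6283).
Smallest nonnegative: n = -7118226 mod 6283 = 413.

413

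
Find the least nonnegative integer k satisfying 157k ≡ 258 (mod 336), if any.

gcd(336, 157) = 1.
1 divides 258, so solutions exist.
By Bézout, 157*(-107) + 336*(50) = 1.
So 157*(-107) ≡ 1 (mod 336); multiply by 258: k ≡ -27606 (mod 336).
Smallest nonnegative: k = -27606 mod 336 = 282.

282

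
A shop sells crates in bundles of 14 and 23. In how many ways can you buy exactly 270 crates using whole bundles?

Need nonnegative integers with 14j + 23k = 270.
gcd(14, 23) = 1, and 14·(5) + 23·(-3) = 1.
So (j₀, k₀) = (1350, -810); general j = 1350 + 23t, k = -810 - 14t.
j ≥ 0 ⇒ t ≥ -58; k ≥ 0 ⇒ t ≤ -58. That's 1 value of t.

1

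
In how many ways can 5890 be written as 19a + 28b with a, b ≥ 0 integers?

12

gcd(28, 19) = 1  (28 = 1*19 + 9, 19 = 2*9 + 1, 9 = 9*1).
Back-substituting, 19*(3) + 28*(-2) = 1.
Scale by 5890: one solution is (17670, -11780). Reduce a mod 28: (2, 209).
General: a = 2 + 28t, b = 209 - 19t.
a ≥ 0 ⇒ t ≥ 0; b ≥ 0 ⇒ t ≤ 11. So t ∈ [0, 11]: 12 solutions.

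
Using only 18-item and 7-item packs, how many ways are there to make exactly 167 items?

1

Need nonnegative integers with 18j + 7k = 167.
gcd(18, 7) = 1, and 18·(2) + 7·(-5) = 1.
So (j₀, k₀) = (334, -835); general j = 334 + 7t, k = -835 - 18t.
j ≥ 0 ⇒ t ≥ -47; k ≥ 0 ⇒ t ≤ -47. That's 1 value of t.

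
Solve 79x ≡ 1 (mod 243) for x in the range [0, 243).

gcd(243, 79) = 1.
By Bézout, 79*(40) + 243*(-13) = 1.
So 79*40 ≡ 1 (mod 243), and 40 mod 243 = 40.

40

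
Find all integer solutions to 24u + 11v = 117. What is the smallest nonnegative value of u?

gcd(24, 11) = 1  (24 = 2*11 + 2, 11 = 5*2 + 1, 2 = 2*1).
1 divides 117, so solutions exist.
Back-substituting, 24*(-5) + 11*(11) = 1.
Scale by 117/1 = 117: (u₀, v₀) = (-585, 1287).
General solution: u = -585 + 11t, v = 1287 - 24t for integer t.
u ≥ 0: smallest is -585 mod 11 = 9 (at t = 54), with v = -9.

9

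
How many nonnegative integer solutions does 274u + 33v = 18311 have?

2

gcd(274, 33) = 1  (274 = 8*33 + 10, 33 = 3*10 + 3, 10 = 3*3 + 1, 3 = 3*1).
Back-substituting, 274*(10) + 33*(-83) = 1.
Scale by 18311: one solution is (183110, -1519813). Reduce u mod 33: (26, 339).
General: u = 26 + 33t, v = 339 - 274t.
u ≥ 0 ⇒ t ≥ 0; v ≥ 0 ⇒ t ≤ 1. So t ∈ [0, 1]: 2 solutions.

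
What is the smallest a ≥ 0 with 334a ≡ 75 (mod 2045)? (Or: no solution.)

gcd(2045, 334) = 1.
1 divides 75, so solutions exist.
By Bézout, 334·(349) + 2045·(-57) = 1.
So 334·(349) ≡ 1 (mod 2045); multiply by 75: a ≡ 26175 (mod 2045).
Smallest nonnegative: a = 26175 mod 2045 = 1635.

1635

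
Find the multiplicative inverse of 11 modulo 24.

11

gcd(24, 11):
  24 = 2×11 + 2
  11 = 5×2 + 1
  2 = 2×1
so gcd(24, 11) = 1.
Back-substitute for Bézout coefficients:
  1 = 11 - 5×2
  ... = 11×(11) + 24×(-5)
So 11×11 ≡ 1 (mod 24), and 11 mod 24 = 11.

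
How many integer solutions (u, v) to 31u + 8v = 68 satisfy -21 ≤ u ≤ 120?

gcd(31, 8):
  31 = 3·8 + 7
  8 = 1·7 + 1
  7 = 7·1
so gcd(31, 8) = 1.
Back-substitute for Bézout coefficients:
  1 = 8 - 1·7
  ... = 31·(-1) + 8·(4)
Scale by 68: particular solution (-68, 272); reduce u mod 8: (4, -7).
General solution: u = 4 + 8t, v = -7 - 31t for integer t.
-21 ≤ 4 + 8t ≤ 120 gives t ∈ [-3, 14], which is 18 values.

18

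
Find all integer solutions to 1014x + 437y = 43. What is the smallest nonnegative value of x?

378

gcd(1014, 437) = 1  (1014 = 2×437 + 140, 437 = 3×140 + 17, 140 = 8×17 + 4, 17 = 4×4 + 1, 4 = 4×1).
1 divides 43, so solutions exist.
Back-substituting, 1014×(-103) + 437×(239) = 1.
Scale by 43/1 = 43: (x₀, y₀) = (-4429, 10277).
General solution: x = -4429 + 437t, y = 10277 - 1014t for integer t.
x ≥ 0: smallest is -4429 mod 437 = 378 (at t = 11), with y = -877.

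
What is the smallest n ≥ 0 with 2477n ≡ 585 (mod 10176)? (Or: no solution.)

333

gcd(10176, 2477) = 1  (10176 = 4·2477 + 268, 2477 = 9·268 + 65, 268 = 4·65 + 8, 65 = 8·8 + 1, 8 = 8·1).
1 divides 585, so solutions exist.
Back-substituting, 2477·(1253) + 10176·(-305) = 1.
So 2477·(1253) ≡ 1 (mod 10176); multiply by 585: n ≡ 733005 (mod 10176).
Smallest nonnegative: n = 733005 mod 10176 = 333.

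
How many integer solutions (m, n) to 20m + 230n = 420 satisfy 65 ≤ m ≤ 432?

gcd(230, 20):
  230 = 11·20 + 10
  20 = 2·10
so gcd(230, 20) = 10.
Back-substitute for Bézout coefficients:
  10 = 230 - 11·20
  ... = 20·(-11) + 230·(1)
Scale by 42: particular solution (-462, 42); reduce m mod 23: (21, 0).
General solution: m = 21 + 23t, n = 0 - 2t for integer t.
65 ≤ 21 + 23t ≤ 432 gives t ∈ [2, 17], which is 16 values.

16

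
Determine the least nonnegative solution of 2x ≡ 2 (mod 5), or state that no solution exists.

gcd(5, 2) = 1.
1 divides 2, so solutions exist.
By Bézout, 2*(-2) + 5*(1) = 1.
So 2*(-2) ≡ 1 (mod 5); multiply by 2: x ≡ -4 (mod 5).
Smallest nonnegative: x = -4 mod 5 = 1.

1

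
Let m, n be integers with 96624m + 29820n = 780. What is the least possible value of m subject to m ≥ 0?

gcd(96624, 29820):
  96624 = 3×29820 + 7164
  29820 = 4×7164 + 1164
  7164 = 6×1164 + 180
  1164 = 6×180 + 84
  180 = 2×84 + 12
  84 = 7×12
so gcd(96624, 29820) = 12.
12 divides 780, so solutions exist.
Back-substitute for Bézout coefficients:
  12 = 180 - 2×84
  ... = 96624×(333) + 29820×(-1079)
Scale by 780/12 = 65: (m₀, n₀) = (21645, -70135).
General solution: m = 21645 + 2485t, n = -70135 - 8052t for integer t.
m ≥ 0: smallest is 21645 mod 2485 = 1765 (at t = -8), with n = -5719.

1765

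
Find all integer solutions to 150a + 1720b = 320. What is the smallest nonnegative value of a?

48

gcd(1720, 150) = 10  (1720 = 11*150 + 70, 150 = 2*70 + 10, 70 = 7*10).
10 divides 320, so solutions exist.
Back-substituting, 150*(23) + 1720*(-2) = 10.
Scale by 320/10 = 32: (a₀, b₀) = (736, -64).
General solution: a = 736 + 172t, b = -64 - 15t for integer t.
a ≥ 0: smallest is 736 mod 172 = 48 (at t = -4), with b = -4.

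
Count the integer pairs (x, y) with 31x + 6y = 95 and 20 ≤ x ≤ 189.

gcd(31, 6) = 1  (31 = 5*6 + 1, 6 = 6*1).
Back-substituting, 31*(1) + 6*(-5) = 1.
Scale by 95: particular solution (95, -475); reduce x mod 6: (5, -10).
General solution: x = 5 + 6t, y = -10 - 31t for integer t.
20 ≤ 5 + 6t ≤ 189 gives t ∈ [3, 30], which is 28 values.

28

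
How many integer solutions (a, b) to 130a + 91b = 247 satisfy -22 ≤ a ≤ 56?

gcd(130, 91) = 13.
By Bézout, 130*(-2) + 91*(3) = 13.
Particular solution: (4, -3).
General solution: a = 4 + 7t, b = -3 - 10t for integer t.
-22 ≤ 4 + 7t ≤ 56 gives t ∈ [-3, 7], which is 11 values.

11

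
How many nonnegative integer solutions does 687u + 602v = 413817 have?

gcd(687, 602) = 1  (687 = 1·602 + 85, 602 = 7·85 + 7, 85 = 12·7 + 1, 7 = 7·1).
Back-substituting, 687·(85) + 602·(-97) = 1.
Scale by 413817: one solution is (35174445, -40140249). Reduce u mod 602: (187, 474).
General: u = 187 + 602t, v = 474 - 687t.
u ≥ 0 ⇒ t ≥ 0; v ≥ 0 ⇒ t ≤ 0. So t ∈ [0, 0]: 1 solution.

1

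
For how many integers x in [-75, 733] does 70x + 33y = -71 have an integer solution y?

25

gcd(70, 33) = 1.
By Bézout, 70×(-8) + 33×(17) = 1.
Particular solution: (7, -17).
General solution: x = 7 + 33t, y = -17 - 70t for integer t.
-75 ≤ 7 + 33t ≤ 733 gives t ∈ [-2, 22], which is 25 values.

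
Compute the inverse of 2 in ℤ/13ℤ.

gcd(13, 2) = 1.
By Bézout, 2*(-6) + 13*(1) = 1.
So 2*-6 ≡ 1 (mod 13), and -6 mod 13 = 7.

7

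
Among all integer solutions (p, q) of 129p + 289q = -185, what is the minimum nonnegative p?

245

gcd(289, 129) = 1  (289 = 2*129 + 31, 129 = 4*31 + 5, 31 = 6*5 + 1, 5 = 5*1).
1 divides -185, so solutions exist.
Back-substituting, 129*(-56) + 289*(25) = 1.
Scale by -185/1 = -185: (p₀, q₀) = (10360, -4625).
General solution: p = 10360 + 289t, q = -4625 - 129t for integer t.
p ≥ 0: smallest is 10360 mod 289 = 245 (at t = -35), with q = -110.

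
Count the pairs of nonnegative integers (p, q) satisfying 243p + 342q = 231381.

25

gcd(342, 243) = 9.
By Bézout, 243×(-7) + 342×(5) = 9.
One solution: (5, 673).
General: p = 5 + 38t, q = 673 - 27t.
p ≥ 0 ⇒ t ≥ 0; q ≥ 0 ⇒ t ≤ 24. So t ∈ [0, 24]: 25 solutions.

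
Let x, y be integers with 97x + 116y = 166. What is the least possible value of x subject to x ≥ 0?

gcd(116, 97):
  116 = 1×97 + 19
  97 = 5×19 + 2
  19 = 9×2 + 1
  2 = 2×1
so gcd(116, 97) = 1.
1 divides 166, so solutions exist.
Back-substitute for Bézout coefficients:
  1 = 19 - 9×2
  ... = 97×(-55) + 116×(46)
Scale by 166/1 = 166: (x₀, y₀) = (-9130, 7636).
General solution: x = -9130 + 116t, y = 7636 - 97t for integer t.
x ≥ 0: smallest is -9130 mod 116 = 34 (at t = 79), with y = -27.

34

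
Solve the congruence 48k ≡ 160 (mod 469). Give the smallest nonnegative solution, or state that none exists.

gcd(469, 48) = 1.
1 divides 160, so solutions exist.
By Bézout, 48×(-127) + 469×(13) = 1.
So 48×(-127) ≡ 1 (mod 469); multiply by 160: k ≡ -20320 (mod 469).
Smallest nonnegative: k = -20320 mod 469 = 316.

316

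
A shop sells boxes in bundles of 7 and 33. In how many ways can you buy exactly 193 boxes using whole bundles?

Need nonnegative integers with 7j + 33k = 193.
gcd(7, 33) = 1, and 7·(-14) + 33·(3) = 1.
So (j₀, k₀) = (-2702, 579); general j = -2702 + 33t, k = 579 - 7t.
j ≥ 0 ⇒ t ≥ 82; k ≥ 0 ⇒ t ≤ 82. That's 1 value of t.

1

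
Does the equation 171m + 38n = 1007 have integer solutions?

yes

gcd(171, 38):
  171 = 4*38 + 19
  38 = 2*19
so gcd(171, 38) = 19.
19 divides 1007, so integer solutions exist.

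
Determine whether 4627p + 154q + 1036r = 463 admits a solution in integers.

no

gcd(4627, 154) = 7.
gcd(7, 1036) = 7.
7 does not divide 463 (remainder 1), so no integer solutions.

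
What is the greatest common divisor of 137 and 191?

1

gcd(191, 137):
  191 = 1*137 + 54
  137 = 2*54 + 29
  54 = 1*29 + 25
  29 = 1*25 + 4
  25 = 6*4 + 1
  4 = 4*1
so gcd(191, 137) = 1.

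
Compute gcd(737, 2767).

gcd(2767, 737) = 1  (2767 = 3*737 + 556, 737 = 1*556 + 181, 556 = 3*181 + 13, 181 = 13*13 + 12, 13 = 1*12 + 1, 12 = 12*1).

1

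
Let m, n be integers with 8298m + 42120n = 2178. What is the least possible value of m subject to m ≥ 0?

1721

gcd(42120, 8298):
  42120 = 5×8298 + 630
  8298 = 13×630 + 108
  630 = 5×108 + 90
  108 = 1×90 + 18
  90 = 5×18
so gcd(42120, 8298) = 18.
18 divides 2178, so solutions exist.
Back-substitute for Bézout coefficients:
  18 = 108 - 1×90
  ... = 8298×(401) + 42120×(-79)
Scale by 2178/18 = 121: (m₀, n₀) = (48521, -9559).
General solution: m = 48521 + 2340t, n = -9559 - 461t for integer t.
m ≥ 0: smallest is 48521 mod 2340 = 1721 (at t = -20), with n = -339.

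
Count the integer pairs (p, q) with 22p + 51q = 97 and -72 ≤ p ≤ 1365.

28

gcd(51, 22) = 1  (51 = 2·22 + 7, 22 = 3·7 + 1, 7 = 7·1).
Back-substituting, 22·(7) + 51·(-3) = 1.
Scale by 97: particular solution (679, -291); reduce p mod 51: (16, -5).
General solution: p = 16 + 51t, q = -5 - 22t for integer t.
-72 ≤ 16 + 51t ≤ 1365 gives t ∈ [-1, 26], which is 28 values.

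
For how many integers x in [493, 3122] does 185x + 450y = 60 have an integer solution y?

gcd(450, 185) = 5  (450 = 2*185 + 80, 185 = 2*80 + 25, 80 = 3*25 + 5, 25 = 5*5).
Back-substituting, 185*(-17) + 450*(7) = 5.
Scale by 12: particular solution (-204, 84); reduce x mod 90: (66, -27).
General solution: x = 66 + 90t, y = -27 - 37t for integer t.
493 ≤ 66 + 90t ≤ 3122 gives t ∈ [5, 33], which is 29 values.

29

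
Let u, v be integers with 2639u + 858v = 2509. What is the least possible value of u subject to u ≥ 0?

gcd(2639, 858):
  2639 = 3*858 + 65
  858 = 13*65 + 13
  65 = 5*13
so gcd(2639, 858) = 13.
13 divides 2509, so solutions exist.
Back-substitute for Bézout coefficients:
  13 = 858 - 13*65
  ... = 2639*(-13) + 858*(40)
Scale by 2509/13 = 193: (u₀, v₀) = (-2509, 7720).
General solution: u = -2509 + 66t, v = 7720 - 203t for integer t.
u ≥ 0: smallest is -2509 mod 66 = 65 (at t = 39), with v = -197.

65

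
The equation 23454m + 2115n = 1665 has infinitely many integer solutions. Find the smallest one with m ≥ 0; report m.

20

gcd(23454, 2115):
  23454 = 11*2115 + 189
  2115 = 11*189 + 36
  189 = 5*36 + 9
  36 = 4*9
so gcd(23454, 2115) = 9.
9 divides 1665, so solutions exist.
Back-substitute for Bézout coefficients:
  9 = 189 - 5*36
  ... = 23454*(56) + 2115*(-621)
Scale by 1665/9 = 185: (m₀, n₀) = (10360, -114885).
General solution: m = 10360 + 235t, n = -114885 - 2606t for integer t.
m ≥ 0: smallest is 10360 mod 235 = 20 (at t = -44), with n = -221.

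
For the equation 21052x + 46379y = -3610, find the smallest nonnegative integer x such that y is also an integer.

1846

gcd(46379, 21052) = 19  (46379 = 2*21052 + 4275, 21052 = 4*4275 + 3952, 4275 = 1*3952 + 323, 3952 = 12*323 + 76, 323 = 4*76 + 19, 76 = 4*19).
19 divides -3610, so solutions exist.
Back-substituting, 21052*(-575) + 46379*(261) = 19.
Scale by -3610/19 = -190: (x₀, y₀) = (109250, -49590).
General solution: x = 109250 + 2441t, y = -49590 - 1108t for integer t.
x ≥ 0: smallest is 109250 mod 2441 = 1846 (at t = -44), with y = -838.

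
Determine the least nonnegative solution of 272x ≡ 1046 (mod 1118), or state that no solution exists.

gcd(1118, 272):
  1118 = 4·272 + 30
  272 = 9·30 + 2
  30 = 15·2
so gcd(1118, 272) = 2.
2 divides 1046, so solutions exist.
Back-substitute for Bézout coefficients:
  2 = 272 - 9·30
  ... = 272·(37) + 1118·(-9)
So 272·(37) ≡ 2 (mod 1118); multiply by 523: x ≡ 19351 (mod 559).
Smallest nonnegative: x = 19351 mod 559 = 345.

345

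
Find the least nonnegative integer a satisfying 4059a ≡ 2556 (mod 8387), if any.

gcd(8387, 4059) = 1.
1 divides 2556, so solutions exist.
By Bézout, 4059×(-1746) + 8387×(845) = 1.
So 4059×(-1746) ≡ 1 (mod 8387); multiply by 2556: a ≡ -4462776 (mod 8387).
Smallest nonnegative: a = -4462776 mod 8387 = 7495.

7495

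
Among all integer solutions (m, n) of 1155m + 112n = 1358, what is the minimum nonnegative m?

gcd(1155, 112):
  1155 = 10×112 + 35
  112 = 3×35 + 7
  35 = 5×7
so gcd(1155, 112) = 7.
7 divides 1358, so solutions exist.
Back-substitute for Bézout coefficients:
  7 = 112 - 3×35
  ... = 1155×(-3) + 112×(31)
Scale by 1358/7 = 194: (m₀, n₀) = (-582, 6014).
General solution: m = -582 + 16t, n = 6014 - 165t for integer t.
m ≥ 0: smallest is -582 mod 16 = 10 (at t = 37), with n = -91.

10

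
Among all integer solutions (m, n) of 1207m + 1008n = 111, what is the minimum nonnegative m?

345

gcd(1207, 1008):
  1207 = 1·1008 + 199
  1008 = 5·199 + 13
  199 = 15·13 + 4
  13 = 3·4 + 1
  4 = 4·1
so gcd(1207, 1008) = 1.
1 divides 111, so solutions exist.
Back-substitute for Bézout coefficients:
  1 = 13 - 3·4
  ... = 1207·(-233) + 1008·(279)
Scale by 111/1 = 111: (m₀, n₀) = (-25863, 30969).
General solution: m = -25863 + 1008t, n = 30969 - 1207t for integer t.
m ≥ 0: smallest is -25863 mod 1008 = 345 (at t = 26), with n = -413.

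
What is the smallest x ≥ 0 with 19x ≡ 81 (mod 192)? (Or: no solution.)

gcd(192, 19) = 1.
1 divides 81, so solutions exist.
By Bézout, 19·(91) + 192·(-9) = 1.
So 19·(91) ≡ 1 (mod 192); multiply by 81: x ≡ 7371 (mod 192).
Smallest nonnegative: x = 7371 mod 192 = 75.

75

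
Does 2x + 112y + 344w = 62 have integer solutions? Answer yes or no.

yes

gcd(112, 2) = 2  (112 = 56·2).
gcd(2, 344) = 2.
2 divides 62, so integer solutions exist.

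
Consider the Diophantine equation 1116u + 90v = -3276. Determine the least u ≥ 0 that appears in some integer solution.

gcd(1116, 90):
  1116 = 12*90 + 36
  90 = 2*36 + 18
  36 = 2*18
so gcd(1116, 90) = 18.
18 divides -3276, so solutions exist.
Back-substitute for Bézout coefficients:
  18 = 90 - 2*36
  ... = 1116*(-2) + 90*(25)
Scale by -3276/18 = -182: (u₀, v₀) = (364, -4550).
General solution: u = 364 + 5t, v = -4550 - 62t for integer t.
u ≥ 0: smallest is 364 mod 5 = 4 (at t = -72), with v = -86.

4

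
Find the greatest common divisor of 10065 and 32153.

gcd(32153, 10065) = 11  (32153 = 3·10065 + 1958, 10065 = 5·1958 + 275, 1958 = 7·275 + 33, 275 = 8·33 + 11, 33 = 3·11).

11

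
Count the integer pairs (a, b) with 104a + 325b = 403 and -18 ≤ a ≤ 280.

12

gcd(325, 104):
  325 = 3×104 + 13
  104 = 8×13
so gcd(325, 104) = 13.
Back-substitute for Bézout coefficients:
  13 = 325 - 3×104
  ... = 104×(-3) + 325×(1)
Scale by 31: particular solution (-93, 31); reduce a mod 25: (7, -1).
General solution: a = 7 + 25t, b = -1 - 8t for integer t.
-18 ≤ 7 + 25t ≤ 280 gives t ∈ [-1, 10], which is 12 values.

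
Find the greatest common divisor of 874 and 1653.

gcd(1653, 874):
  1653 = 1*874 + 779
  874 = 1*779 + 95
  779 = 8*95 + 19
  95 = 5*19
so gcd(1653, 874) = 19.

19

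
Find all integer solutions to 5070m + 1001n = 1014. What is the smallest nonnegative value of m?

31

gcd(5070, 1001) = 13  (5070 = 5×1001 + 65, 1001 = 15×65 + 26, 65 = 2×26 + 13, 26 = 2×13).
13 divides 1014, so solutions exist.
Back-substituting, 5070×(31) + 1001×(-157) = 13.
Scale by 1014/13 = 78: (m₀, n₀) = (2418, -12246).
General solution: m = 2418 + 77t, n = -12246 - 390t for integer t.
m ≥ 0: smallest is 2418 mod 77 = 31 (at t = -31), with n = -156.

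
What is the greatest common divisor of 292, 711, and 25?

gcd(711, 292) = 1.
gcd(1, 25) = 1.

1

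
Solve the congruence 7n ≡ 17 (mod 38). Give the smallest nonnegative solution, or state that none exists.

35

gcd(38, 7) = 1.
1 divides 17, so solutions exist.
By Bézout, 7×(11) + 38×(-2) = 1.
So 7×(11) ≡ 1 (mod 38); multiply by 17: n ≡ 187 (mod 38).
Smallest nonnegative: n = 187 mod 38 = 35.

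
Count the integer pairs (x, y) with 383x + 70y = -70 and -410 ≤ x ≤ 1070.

21

gcd(383, 70):
  383 = 5×70 + 33
  70 = 2×33 + 4
  33 = 8×4 + 1
  4 = 4×1
so gcd(383, 70) = 1.
Back-substitute for Bézout coefficients:
  1 = 33 - 8×4
  ... = 383×(17) + 70×(-93)
Scale by -70: particular solution (-1190, 6510); reduce x mod 70: (0, -1).
General solution: x = 0 + 70t, y = -1 - 383t for integer t.
-410 ≤ 0 + 70t ≤ 1070 gives t ∈ [-5, 15], which is 21 values.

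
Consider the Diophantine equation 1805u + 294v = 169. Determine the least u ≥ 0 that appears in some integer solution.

gcd(1805, 294) = 1.
1 divides 169, so solutions exist.
By Bézout, 1805×(-43) + 294×(264) = 1.
Scale by 169/1 = 169: (u₀, v₀) = (-7267, 44616).
General solution: u = -7267 + 294t, v = 44616 - 1805t for integer t.
u ≥ 0: smallest is -7267 mod 294 = 83 (at t = 25), with v = -509.

83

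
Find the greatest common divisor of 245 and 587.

1

gcd(587, 245):
  587 = 2*245 + 97
  245 = 2*97 + 51
  97 = 1*51 + 46
  51 = 1*46 + 5
  46 = 9*5 + 1
  5 = 5*1
so gcd(587, 245) = 1.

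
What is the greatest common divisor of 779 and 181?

gcd(779, 181) = 1  (779 = 4×181 + 55, 181 = 3×55 + 16, 55 = 3×16 + 7, 16 = 2×7 + 2, 7 = 3×2 + 1, 2 = 2×1).

1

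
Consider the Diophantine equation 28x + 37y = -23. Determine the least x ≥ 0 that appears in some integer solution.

19

gcd(37, 28):
  37 = 1*28 + 9
  28 = 3*9 + 1
  9 = 9*1
so gcd(37, 28) = 1.
1 divides -23, so solutions exist.
Back-substitute for Bézout coefficients:
  1 = 28 - 3*9
  ... = 28*(4) + 37*(-3)
Scale by -23/1 = -23: (x₀, y₀) = (-92, 69).
General solution: x = -92 + 37t, y = 69 - 28t for integer t.
x ≥ 0: smallest is -92 mod 37 = 19 (at t = 3), with y = -15.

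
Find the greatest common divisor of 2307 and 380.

gcd(2307, 380) = 1  (2307 = 6*380 + 27, 380 = 14*27 + 2, 27 = 13*2 + 1, 2 = 2*1).

1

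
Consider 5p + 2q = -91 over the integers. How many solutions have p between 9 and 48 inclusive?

gcd(5, 2) = 1  (5 = 2×2 + 1, 2 = 2×1).
Back-substituting, 5×(1) + 2×(-2) = 1.
Scale by -91: particular solution (-91, 182); reduce p mod 2: (1, -48).
General solution: p = 1 + 2t, q = -48 - 5t for integer t.
9 ≤ 1 + 2t ≤ 48 gives t ∈ [4, 23], which is 20 values.

20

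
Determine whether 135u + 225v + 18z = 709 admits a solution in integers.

no

gcd(225, 135):
  225 = 1·135 + 90
  135 = 1·90 + 45
  90 = 2·45
so gcd(225, 135) = 45.
gcd(45, 18) = 9.
9 does not divide 709 (remainder 7), so no integer solutions.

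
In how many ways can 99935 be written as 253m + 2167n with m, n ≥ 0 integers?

3

gcd(2167, 253) = 11.
By Bézout, 253×(60) + 2167×(-7) = 11.
One solution: (1, 46).
General: m = 1 + 197t, n = 46 - 23t.
m ≥ 0 ⇒ t ≥ 0; n ≥ 0 ⇒ t ≤ 2. So t ∈ [0, 2]: 3 solutions.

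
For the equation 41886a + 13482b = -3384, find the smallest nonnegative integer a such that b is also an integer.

110

gcd(41886, 13482) = 18  (41886 = 3×13482 + 1440, 13482 = 9×1440 + 522, 1440 = 2×522 + 396, 522 = 1×396 + 126, 396 = 3×126 + 18, 126 = 7×18).
18 divides -3384, so solutions exist.
Back-substituting, 41886×(103) + 13482×(-320) = 18.
Scale by -3384/18 = -188: (a₀, b₀) = (-19364, 60160).
General solution: a = -19364 + 749t, b = 60160 - 2327t for integer t.
a ≥ 0: smallest is -19364 mod 749 = 110 (at t = 26), with b = -342.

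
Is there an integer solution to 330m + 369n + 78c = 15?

yes

gcd(369, 330) = 3  (369 = 1×330 + 39, 330 = 8×39 + 18, 39 = 2×18 + 3, 18 = 6×3).
gcd(3, 78) = 3.
3 divides 15, so integer solutions exist.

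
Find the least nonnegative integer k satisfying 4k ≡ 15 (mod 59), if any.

gcd(59, 4) = 1.
1 divides 15, so solutions exist.
By Bézout, 4*(15) + 59*(-1) = 1.
So 4*(15) ≡ 1 (mod 59); multiply by 15: k ≡ 225 (mod 59).
Smallest nonnegative: k = 225 mod 59 = 48.

48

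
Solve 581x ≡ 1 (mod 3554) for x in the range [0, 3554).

2979

gcd(3554, 581) = 1.
By Bézout, 581×(-575) + 3554×(94) = 1.
So 581×-575 ≡ 1 (mod 3554), and -575 mod 3554 = 2979.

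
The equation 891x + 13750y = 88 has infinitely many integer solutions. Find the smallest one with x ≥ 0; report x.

818

gcd(13750, 891):
  13750 = 15×891 + 385
  891 = 2×385 + 121
  385 = 3×121 + 22
  121 = 5×22 + 11
  22 = 2×11
so gcd(13750, 891) = 11.
11 divides 88, so solutions exist.
Back-substitute for Bézout coefficients:
  11 = 121 - 5×22
  ... = 891×(571) + 13750×(-37)
Scale by 88/11 = 8: (x₀, y₀) = (4568, -296).
General solution: x = 4568 + 1250t, y = -296 - 81t for integer t.
x ≥ 0: smallest is 4568 mod 1250 = 818 (at t = -3), with y = -53.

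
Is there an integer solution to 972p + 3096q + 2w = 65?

no

gcd(3096, 972) = 36  (3096 = 3·972 + 180, 972 = 5·180 + 72, 180 = 2·72 + 36, 72 = 2·36).
gcd(36, 2) = 2.
2 does not divide 65 (remainder 1), so no integer solutions.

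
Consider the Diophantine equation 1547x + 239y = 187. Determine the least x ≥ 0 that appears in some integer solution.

8

gcd(1547, 239) = 1  (1547 = 6×239 + 113, 239 = 2×113 + 13, 113 = 8×13 + 9, 13 = 1×9 + 4, 9 = 2×4 + 1, 4 = 4×1).
1 divides 187, so solutions exist.
Back-substituting, 1547×(55) + 239×(-356) = 1.
Scale by 187/1 = 187: (x₀, y₀) = (10285, -66572).
General solution: x = 10285 + 239t, y = -66572 - 1547t for integer t.
x ≥ 0: smallest is 10285 mod 239 = 8 (at t = -43), with y = -51.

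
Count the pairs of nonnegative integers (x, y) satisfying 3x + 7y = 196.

10

gcd(7, 3) = 1.
By Bézout, 3×(-2) + 7×(1) = 1.
One solution: (0, 28).
General: x = 0 + 7t, y = 28 - 3t.
x ≥ 0 ⇒ t ≥ 0; y ≥ 0 ⇒ t ≤ 9. So t ∈ [0, 9]: 10 solutions.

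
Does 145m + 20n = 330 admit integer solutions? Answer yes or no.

gcd(145, 20) = 5.
5 divides 330, so integer solutions exist.

yes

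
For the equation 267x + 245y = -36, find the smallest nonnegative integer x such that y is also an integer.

132

gcd(267, 245) = 1.
1 divides -36, so solutions exist.
By Bézout, 267·(78) + 245·(-85) = 1.
Scale by -36/1 = -36: (x₀, y₀) = (-2808, 3060).
General solution: x = -2808 + 245t, y = 3060 - 267t for integer t.
x ≥ 0: smallest is -2808 mod 245 = 132 (at t = 12), with y = -144.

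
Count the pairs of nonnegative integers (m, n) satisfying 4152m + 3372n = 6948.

0

gcd(4152, 3372):
  4152 = 1·3372 + 780
  3372 = 4·780 + 252
  780 = 3·252 + 24
  252 = 10·24 + 12
  24 = 2·12
so gcd(4152, 3372) = 12.
Back-substitute for Bézout coefficients:
  12 = 252 - 10·24
  ... = 4152·(-134) + 3372·(165)
Scale by 579: one solution is (-77586, 95535). Reduce m mod 281: (251, -307).
General: m = 251 + 281t, n = -307 - 346t.
m ≥ 0 ⇒ t ≥ 0; n ≥ 0 ⇒ t ≤ -1. So t ∈ [0, -1]: 0 solutions.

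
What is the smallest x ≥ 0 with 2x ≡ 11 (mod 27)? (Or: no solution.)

19

gcd(27, 2) = 1  (27 = 13×2 + 1, 2 = 2×1).
1 divides 11, so solutions exist.
Back-substituting, 2×(-13) + 27×(1) = 1.
So 2×(-13) ≡ 1 (mod 27); multiply by 11: x ≡ -143 (mod 27).
Smallest nonnegative: x = -143 mod 27 = 19.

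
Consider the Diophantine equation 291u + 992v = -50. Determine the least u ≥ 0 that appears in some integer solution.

gcd(992, 291) = 1.
1 divides -50, so solutions exist.
By Bézout, 291*(75) + 992*(-22) = 1.
Scale by -50/1 = -50: (u₀, v₀) = (-3750, 1100).
General solution: u = -3750 + 992t, v = 1100 - 291t for integer t.
u ≥ 0: smallest is -3750 mod 992 = 218 (at t = 4), with v = -64.

218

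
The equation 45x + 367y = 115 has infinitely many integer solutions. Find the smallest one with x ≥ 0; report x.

288

gcd(367, 45) = 1  (367 = 8×45 + 7, 45 = 6×7 + 3, 7 = 2×3 + 1, 3 = 3×1).
1 divides 115, so solutions exist.
Back-substituting, 45×(-106) + 367×(13) = 1.
Scale by 115/1 = 115: (x₀, y₀) = (-12190, 1495).
General solution: x = -12190 + 367t, y = 1495 - 45t for integer t.
x ≥ 0: smallest is -12190 mod 367 = 288 (at t = 34), with y = -35.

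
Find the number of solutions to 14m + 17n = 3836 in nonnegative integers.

17

gcd(17, 14):
  17 = 1·14 + 3
  14 = 4·3 + 2
  3 = 1·2 + 1
  2 = 2·1
so gcd(17, 14) = 1.
Back-substitute for Bézout coefficients:
  1 = 3 - 1·2
  ... = 14·(-6) + 17·(5)
Scale by 3836: one solution is (-23016, 19180). Reduce m mod 17: (2, 224).
General: m = 2 + 17t, n = 224 - 14t.
m ≥ 0 ⇒ t ≥ 0; n ≥ 0 ⇒ t ≤ 16. So t ∈ [0, 16]: 17 solutions.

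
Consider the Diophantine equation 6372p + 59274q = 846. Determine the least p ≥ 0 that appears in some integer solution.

gcd(59274, 6372) = 18  (59274 = 9·6372 + 1926, 6372 = 3·1926 + 594, 1926 = 3·594 + 144, 594 = 4·144 + 18, 144 = 8·18).
18 divides 846, so solutions exist.
Back-substituting, 6372·(400) + 59274·(-43) = 18.
Scale by 846/18 = 47: (p₀, q₀) = (18800, -2021).
General solution: p = 18800 + 3293t, q = -2021 - 354t for integer t.
p ≥ 0: smallest is 18800 mod 3293 = 2335 (at t = -5), with q = -251.

2335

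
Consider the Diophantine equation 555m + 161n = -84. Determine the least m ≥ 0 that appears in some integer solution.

133

gcd(555, 161):
  555 = 3·161 + 72
  161 = 2·72 + 17
  72 = 4·17 + 4
  17 = 4·4 + 1
  4 = 4·1
so gcd(555, 161) = 1.
1 divides -84, so solutions exist.
Back-substitute for Bézout coefficients:
  1 = 17 - 4·4
  ... = 555·(-38) + 161·(131)
Scale by -84/1 = -84: (m₀, n₀) = (3192, -11004).
General solution: m = 3192 + 161t, n = -11004 - 555t for integer t.
m ≥ 0: smallest is 3192 mod 161 = 133 (at t = -19), with n = -459.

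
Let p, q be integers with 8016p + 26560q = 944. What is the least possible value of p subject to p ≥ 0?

gcd(26560, 8016) = 16  (26560 = 3×8016 + 2512, 8016 = 3×2512 + 480, 2512 = 5×480 + 112, 480 = 4×112 + 32, 112 = 3×32 + 16, 32 = 2×16).
16 divides 944, so solutions exist.
Back-substituting, 8016×(-719) + 26560×(217) = 16.
Scale by 944/16 = 59: (p₀, q₀) = (-42421, 12803).
General solution: p = -42421 + 1660t, q = 12803 - 501t for integer t.
p ≥ 0: smallest is -42421 mod 1660 = 739 (at t = 26), with q = -223.

739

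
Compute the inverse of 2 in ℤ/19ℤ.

gcd(19, 2):
  19 = 9·2 + 1
  2 = 2·1
so gcd(19, 2) = 1.
Back-substitute for Bézout coefficients:
  1 = 19 - 9·2
  ... = 2·(-9) + 19·(1)
So 2·-9 ≡ 1 (mod 19), and -9 mod 19 = 10.

10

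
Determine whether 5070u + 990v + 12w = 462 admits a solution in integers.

gcd(5070, 990):
  5070 = 5*990 + 120
  990 = 8*120 + 30
  120 = 4*30
so gcd(5070, 990) = 30.
gcd(30, 12) = 6.
6 divides 462, so integer solutions exist.

yes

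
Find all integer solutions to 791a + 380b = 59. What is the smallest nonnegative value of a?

gcd(791, 380):
  791 = 2×380 + 31
  380 = 12×31 + 8
  31 = 3×8 + 7
  8 = 1×7 + 1
  7 = 7×1
so gcd(791, 380) = 1.
1 divides 59, so solutions exist.
Back-substitute for Bézout coefficients:
  1 = 8 - 1×7
  ... = 791×(-49) + 380×(102)
Scale by 59/1 = 59: (a₀, b₀) = (-2891, 6018).
General solution: a = -2891 + 380t, b = 6018 - 791t for integer t.
a ≥ 0: smallest is -2891 mod 380 = 149 (at t = 8), with b = -310.

149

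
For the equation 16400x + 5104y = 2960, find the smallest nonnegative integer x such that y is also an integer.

gcd(16400, 5104) = 16.
16 divides 2960, so solutions exist.
By Bézout, 16400·(61) + 5104·(-196) = 16.
Scale by 2960/16 = 185: (x₀, y₀) = (11285, -36260).
General solution: x = 11285 + 319t, y = -36260 - 1025t for integer t.
x ≥ 0: smallest is 11285 mod 319 = 120 (at t = -35), with y = -385.

120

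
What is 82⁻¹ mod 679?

472

gcd(679, 82) = 1.
By Bézout, 82×(-207) + 679×(25) = 1.
So 82×-207 ≡ 1 (mod 679), and -207 mod 679 = 472.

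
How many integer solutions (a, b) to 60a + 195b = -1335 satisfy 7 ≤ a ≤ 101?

gcd(195, 60) = 15  (195 = 3×60 + 15, 60 = 4×15).
Back-substituting, 60×(-3) + 195×(1) = 15.
Scale by -89: particular solution (267, -89); reduce a mod 13: (7, -9).
General solution: a = 7 + 13t, b = -9 - 4t for integer t.
7 ≤ 7 + 13t ≤ 101 gives t ∈ [0, 7], which is 8 values.

8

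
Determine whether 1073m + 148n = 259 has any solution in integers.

yes

gcd(1073, 148) = 37  (1073 = 7*148 + 37, 148 = 4*37).
37 divides 259, so integer solutions exist.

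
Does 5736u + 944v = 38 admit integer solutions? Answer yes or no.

no

gcd(5736, 944):
  5736 = 6*944 + 72
  944 = 13*72 + 8
  72 = 9*8
so gcd(5736, 944) = 8.
8 does not divide 38 (remainder 6), so no integer solutions.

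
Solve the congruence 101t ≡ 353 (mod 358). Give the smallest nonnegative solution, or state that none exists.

163

gcd(358, 101):
  358 = 3*101 + 55
  101 = 1*55 + 46
  55 = 1*46 + 9
  46 = 5*9 + 1
  9 = 9*1
so gcd(358, 101) = 1.
1 divides 353, so solutions exist.
Back-substitute for Bézout coefficients:
  1 = 46 - 5*9
  ... = 101*(39) + 358*(-11)
So 101*(39) ≡ 1 (mod 358); multiply by 353: t ≡ 13767 (mod 358).
Smallest nonnegative: t = 13767 mod 358 = 163.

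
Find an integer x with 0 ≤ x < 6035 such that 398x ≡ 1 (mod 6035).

5292

gcd(6035, 398):
  6035 = 15×398 + 65
  398 = 6×65 + 8
  65 = 8×8 + 1
  8 = 8×1
so gcd(6035, 398) = 1.
Back-substitute for Bézout coefficients:
  1 = 65 - 8×8
  ... = 398×(-743) + 6035×(49)
So 398×-743 ≡ 1 (mod 6035), and -743 mod 6035 = 5292.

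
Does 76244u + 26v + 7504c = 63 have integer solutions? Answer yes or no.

no

gcd(76244, 26) = 2  (76244 = 2932*26 + 12, 26 = 2*12 + 2, 12 = 6*2).
gcd(2, 7504) = 2.
2 does not divide 63 (remainder 1), so no integer solutions.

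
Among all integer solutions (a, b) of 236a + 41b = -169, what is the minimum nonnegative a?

21

gcd(236, 41) = 1.
1 divides -169, so solutions exist.
By Bézout, 236·(4) + 41·(-23) = 1.
Scale by -169/1 = -169: (a₀, b₀) = (-676, 3887).
General solution: a = -676 + 41t, b = 3887 - 236t for integer t.
a ≥ 0: smallest is -676 mod 41 = 21 (at t = 17), with b = -125.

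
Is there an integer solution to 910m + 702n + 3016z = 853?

no

gcd(910, 702) = 26  (910 = 1·702 + 208, 702 = 3·208 + 78, 208 = 2·78 + 52, 78 = 1·52 + 26, 52 = 2·26).
gcd(26, 3016) = 26.
26 does not divide 853 (remainder 21), so no integer solutions.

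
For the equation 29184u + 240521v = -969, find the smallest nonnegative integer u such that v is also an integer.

8975

gcd(240521, 29184) = 19.
19 divides -969, so solutions exist.
By Bézout, 29184×(-3651) + 240521×(443) = 19.
Scale by -969/19 = -51: (u₀, v₀) = (186201, -22593).
General solution: u = 186201 + 12659t, v = -22593 - 1536t for integer t.
u ≥ 0: smallest is 186201 mod 12659 = 8975 (at t = -14), with v = -1089.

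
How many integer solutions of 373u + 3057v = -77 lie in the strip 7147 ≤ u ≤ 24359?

gcd(3057, 373) = 1.
By Bézout, 373·(-377) + 3057·(46) = 1.
Particular solution: (1516, -185).
General solution: u = 1516 + 3057t, v = -185 - 373t for integer t.
7147 ≤ 1516 + 3057t ≤ 24359 gives t ∈ [2, 7], which is 6 values.

6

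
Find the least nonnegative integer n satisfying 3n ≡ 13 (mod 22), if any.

gcd(22, 3) = 1  (22 = 7×3 + 1, 3 = 3×1).
1 divides 13, so solutions exist.
Back-substituting, 3×(-7) + 22×(1) = 1.
So 3×(-7) ≡ 1 (mod 22); multiply by 13: n ≡ -91 (mod 22).
Smallest nonnegative: n = -91 mod 22 = 19.

19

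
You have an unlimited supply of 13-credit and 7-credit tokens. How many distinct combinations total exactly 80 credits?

1

Need nonnegative integers with 13j + 7k = 80.
gcd(13, 7) = 1, and 13·(-1) + 7·(2) = 1.
So (j₀, k₀) = (-80, 160); general j = -80 + 7t, k = 160 - 13t.
j ≥ 0 ⇒ t ≥ 12; k ≥ 0 ⇒ t ≤ 12. That's 1 value of t.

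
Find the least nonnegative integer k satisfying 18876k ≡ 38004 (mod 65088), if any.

gcd(65088, 18876) = 12  (65088 = 3·18876 + 8460, 18876 = 2·8460 + 1956, 8460 = 4·1956 + 636, 1956 = 3·636 + 48, 636 = 13·48 + 12, 48 = 4·12).
12 divides 38004, so solutions exist.
Back-substituting, 18876·(-1331) + 65088·(386) = 12.
So 18876·(-1331) ≡ 12 (mod 65088); multiply by 3167: k ≡ -4215277 (mod 5424).
Smallest nonnegative: k = -4215277 mod 5424 = 4595.

4595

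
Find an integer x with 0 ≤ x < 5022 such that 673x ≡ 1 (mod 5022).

gcd(5022, 673):
  5022 = 7·673 + 311
  673 = 2·311 + 51
  311 = 6·51 + 5
  51 = 10·5 + 1
  5 = 5·1
so gcd(5022, 673) = 1.
Back-substitute for Bézout coefficients:
  1 = 51 - 10·5
  ... = 673·(985) + 5022·(-132)
So 673·985 ≡ 1 (mod 5022), and 985 mod 5022 = 985.

985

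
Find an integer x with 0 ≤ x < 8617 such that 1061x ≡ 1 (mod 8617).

gcd(8617, 1061):
  8617 = 8·1061 + 129
  1061 = 8·129 + 29
  129 = 4·29 + 13
  29 = 2·13 + 3
  13 = 4·3 + 1
  3 = 3·1
so gcd(8617, 1061) = 1.
Back-substitute for Bézout coefficients:
  1 = 13 - 4·3
  ... = 1061·(-2672) + 8617·(329)
So 1061·-2672 ≡ 1 (mod 8617), and -2672 mod 8617 = 5945.

5945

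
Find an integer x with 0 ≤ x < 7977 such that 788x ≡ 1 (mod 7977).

gcd(7977, 788) = 1.
By Bézout, 788×(-658) + 7977×(65) = 1.
So 788×-658 ≡ 1 (mod 7977), and -658 mod 7977 = 7319.

7319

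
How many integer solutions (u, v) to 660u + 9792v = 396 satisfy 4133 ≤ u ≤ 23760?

24

gcd(9792, 660) = 12.
By Bézout, 660×(-89) + 9792×(6) = 12.
Particular solution: (327, -22).
General solution: u = 327 + 816t, v = -22 - 55t for integer t.
4133 ≤ 327 + 816t ≤ 23760 gives t ∈ [5, 28], which is 24 values.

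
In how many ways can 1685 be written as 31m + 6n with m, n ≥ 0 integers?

9

gcd(31, 6):
  31 = 5*6 + 1
  6 = 6*1
so gcd(31, 6) = 1.
Back-substitute for Bézout coefficients:
  1 = 31 - 5*6
  ... = 31*(1) + 6*(-5)
Scale by 1685: one solution is (1685, -8425). Reduce m mod 6: (5, 255).
General: m = 5 + 6t, n = 255 - 31t.
m ≥ 0 ⇒ t ≥ 0; n ≥ 0 ⇒ t ≤ 8. So t ∈ [0, 8]: 9 solutions.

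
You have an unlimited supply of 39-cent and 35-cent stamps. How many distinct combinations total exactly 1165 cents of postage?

Need nonnegative integers with 39j + 35k = 1165.
gcd(39, 35) = 1, and 39·(9) + 35·(-10) = 1.
So (j₀, k₀) = (10485, -11650); general j = 10485 + 35t, k = -11650 - 39t.
j ≥ 0 ⇒ t ≥ -299; k ≥ 0 ⇒ t ≤ -299. That's 1 value of t.

1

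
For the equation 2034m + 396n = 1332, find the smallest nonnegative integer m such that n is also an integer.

10

gcd(2034, 396):
  2034 = 5×396 + 54
  396 = 7×54 + 18
  54 = 3×18
so gcd(2034, 396) = 18.
18 divides 1332, so solutions exist.
Back-substitute for Bézout coefficients:
  18 = 396 - 7×54
  ... = 2034×(-7) + 396×(36)
Scale by 1332/18 = 74: (m₀, n₀) = (-518, 2664).
General solution: m = -518 + 22t, n = 2664 - 113t for integer t.
m ≥ 0: smallest is -518 mod 22 = 10 (at t = 24), with n = -48.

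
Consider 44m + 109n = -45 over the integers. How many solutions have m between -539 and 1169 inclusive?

gcd(109, 44):
  109 = 2×44 + 21
  44 = 2×21 + 2
  21 = 10×2 + 1
  2 = 2×1
so gcd(109, 44) = 1.
Back-substitute for Bézout coefficients:
  1 = 21 - 10×2
  ... = 44×(-52) + 109×(21)
Scale by -45: particular solution (2340, -945); reduce m mod 109: (51, -21).
General solution: m = 51 + 109t, n = -21 - 44t for integer t.
-539 ≤ 51 + 109t ≤ 1169 gives t ∈ [-5, 10], which is 16 values.

16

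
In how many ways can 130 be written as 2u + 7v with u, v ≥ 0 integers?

gcd(7, 2):
  7 = 3·2 + 1
  2 = 2·1
so gcd(7, 2) = 1.
Back-substitute for Bézout coefficients:
  1 = 7 - 3·2
  ... = 2·(-3) + 7·(1)
Scale by 130: one solution is (-390, 130). Reduce u mod 7: (2, 18).
General: u = 2 + 7t, v = 18 - 2t.
u ≥ 0 ⇒ t ≥ 0; v ≥ 0 ⇒ t ≤ 9. So t ∈ [0, 9]: 10 solutions.

10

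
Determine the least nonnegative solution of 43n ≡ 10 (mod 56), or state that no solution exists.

38

gcd(56, 43) = 1.
1 divides 10, so solutions exist.
By Bézout, 43×(-13) + 56×(10) = 1.
So 43×(-13) ≡ 1 (mod 56); multiply by 10: n ≡ -130 (mod 56).
Smallest nonnegative: n = -130 mod 56 = 38.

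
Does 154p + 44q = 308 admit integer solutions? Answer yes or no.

gcd(154, 44):
  154 = 3·44 + 22
  44 = 2·22
so gcd(154, 44) = 22.
22 divides 308, so integer solutions exist.

yes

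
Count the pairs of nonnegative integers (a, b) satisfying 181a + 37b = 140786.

gcd(181, 37):
  181 = 4×37 + 33
  37 = 1×33 + 4
  33 = 8×4 + 1
  4 = 4×1
so gcd(181, 37) = 1.
Back-substitute for Bézout coefficients:
  1 = 33 - 8×4
  ... = 181×(9) + 37×(-44)
Scale by 140786: one solution is (1267074, -6194584). Reduce a mod 37: (9, 3761).
General: a = 9 + 37t, b = 3761 - 181t.
a ≥ 0 ⇒ t ≥ 0; b ≥ 0 ⇒ t ≤ 20. So t ∈ [0, 20]: 21 solutions.

21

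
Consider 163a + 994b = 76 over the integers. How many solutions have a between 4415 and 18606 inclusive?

14

gcd(994, 163) = 1  (994 = 6*163 + 16, 163 = 10*16 + 3, 16 = 5*3 + 1, 3 = 3*1).
Back-substituting, 163*(-311) + 994*(51) = 1.
Scale by 76: particular solution (-23636, 3876); reduce a mod 994: (220, -36).
General solution: a = 220 + 994t, b = -36 - 163t for integer t.
4415 ≤ 220 + 994t ≤ 18606 gives t ∈ [5, 18], which is 14 values.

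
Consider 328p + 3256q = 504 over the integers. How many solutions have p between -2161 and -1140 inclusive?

gcd(3256, 328) = 8.
By Bézout, 328·(139) + 3256·(-14) = 8.
Particular solution: (210, -21).
General solution: p = 210 + 407t, q = -21 - 41t for integer t.
-2161 ≤ 210 + 407t ≤ -1140 gives t ∈ [-5, -4], which is 2 values.

2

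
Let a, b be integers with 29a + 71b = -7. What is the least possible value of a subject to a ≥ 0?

gcd(71, 29):
  71 = 2×29 + 13
  29 = 2×13 + 3
  13 = 4×3 + 1
  3 = 3×1
so gcd(71, 29) = 1.
1 divides -7, so solutions exist.
Back-substitute for Bézout coefficients:
  1 = 13 - 4×3
  ... = 29×(-22) + 71×(9)
Scale by -7/1 = -7: (a₀, b₀) = (154, -63).
General solution: a = 154 + 71t, b = -63 - 29t for integer t.
a ≥ 0: smallest is 154 mod 71 = 12 (at t = -2), with b = -5.

12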